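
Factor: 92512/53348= 23128/13337= 2^3*7^2*59^1*13337^( - 1)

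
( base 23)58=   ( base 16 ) 7B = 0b1111011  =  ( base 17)74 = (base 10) 123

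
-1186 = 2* ( - 593)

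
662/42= 331/21 = 15.76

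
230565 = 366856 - 136291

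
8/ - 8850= - 1 + 4421/4425 = -0.00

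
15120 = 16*945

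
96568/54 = 1788 + 8/27 = 1788.30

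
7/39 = 7/39= 0.18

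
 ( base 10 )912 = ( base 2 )1110010000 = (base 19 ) 2a0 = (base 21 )219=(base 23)1gf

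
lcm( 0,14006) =0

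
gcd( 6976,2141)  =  1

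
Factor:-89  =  -89^1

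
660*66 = 43560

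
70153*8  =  561224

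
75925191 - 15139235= 60785956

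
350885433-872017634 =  - 521132201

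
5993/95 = 5993/95 = 63.08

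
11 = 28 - 17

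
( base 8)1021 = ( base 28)ip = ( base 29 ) I7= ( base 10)529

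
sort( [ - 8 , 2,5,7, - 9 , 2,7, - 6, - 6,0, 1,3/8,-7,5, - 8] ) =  [ - 9,-8, - 8, - 7, - 6, - 6,0,3/8,1,2,2,5 , 5,7,7]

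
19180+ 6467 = 25647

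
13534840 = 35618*380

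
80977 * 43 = 3482011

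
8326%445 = 316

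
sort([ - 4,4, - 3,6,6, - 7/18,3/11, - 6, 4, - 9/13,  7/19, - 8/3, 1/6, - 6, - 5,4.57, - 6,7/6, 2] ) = [ - 6, - 6, - 6, - 5, - 4, - 3, - 8/3, - 9/13, - 7/18 , 1/6,  3/11,7/19, 7/6,2,4,4,4.57, 6,6]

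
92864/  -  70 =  - 46432/35 = -1326.63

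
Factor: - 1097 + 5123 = 4026 = 2^1*3^1*11^1*61^1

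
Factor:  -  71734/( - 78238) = 13^1*31^1*89^1* 39119^(  -  1 )= 35867/39119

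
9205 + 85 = 9290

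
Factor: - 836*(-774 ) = 647064 = 2^3 *3^2*11^1 * 19^1*  43^1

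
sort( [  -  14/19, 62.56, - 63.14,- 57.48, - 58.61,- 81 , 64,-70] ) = [ - 81, -70,- 63.14, - 58.61,-57.48, - 14/19, 62.56, 64]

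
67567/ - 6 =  - 11262 + 5/6=- 11261.17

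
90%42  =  6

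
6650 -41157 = -34507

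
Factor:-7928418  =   - 2^1*3^1*241^1*5483^1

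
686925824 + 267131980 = 954057804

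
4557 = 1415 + 3142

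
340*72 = 24480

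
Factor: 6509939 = 41^1*83^1*1913^1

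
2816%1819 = 997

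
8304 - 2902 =5402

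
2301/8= 287 + 5/8 =287.62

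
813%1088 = 813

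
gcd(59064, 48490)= 2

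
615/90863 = 615/90863 = 0.01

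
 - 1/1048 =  - 1/1048=- 0.00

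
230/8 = 28+3/4 = 28.75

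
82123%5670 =2743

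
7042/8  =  3521/4= 880.25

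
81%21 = 18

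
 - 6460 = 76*( - 85) 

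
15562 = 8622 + 6940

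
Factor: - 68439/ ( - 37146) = 2^(  -  1)*7^1*41^ ( - 1 )*151^( - 1 )*3259^1 =22813/12382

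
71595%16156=6971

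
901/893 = 901/893 = 1.01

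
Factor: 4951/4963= 7^( - 1 )*709^( - 1)*4951^1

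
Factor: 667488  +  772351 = 19^1*75781^1  =  1439839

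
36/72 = 1/2 = 0.50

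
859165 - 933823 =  - 74658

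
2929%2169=760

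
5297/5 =1059  +  2/5= 1059.40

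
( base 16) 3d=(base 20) 31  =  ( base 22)2h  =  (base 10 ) 61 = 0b111101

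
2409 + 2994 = 5403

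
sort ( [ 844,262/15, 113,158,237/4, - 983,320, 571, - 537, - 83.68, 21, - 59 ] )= [ - 983, - 537, -83.68, - 59,262/15,21,237/4, 113,158, 320, 571,844] 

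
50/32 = 25/16 = 1.56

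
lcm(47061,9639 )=800037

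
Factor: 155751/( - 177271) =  - 3^1*193^1*659^( -1) = - 579/659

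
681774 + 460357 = 1142131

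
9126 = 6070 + 3056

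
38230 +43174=81404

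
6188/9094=3094/4547  =  0.68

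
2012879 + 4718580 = 6731459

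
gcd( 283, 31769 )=1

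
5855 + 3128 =8983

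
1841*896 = 1649536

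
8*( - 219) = -1752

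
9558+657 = 10215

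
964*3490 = 3364360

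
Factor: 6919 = 11^1*17^1 * 37^1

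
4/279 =4/279 =0.01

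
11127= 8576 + 2551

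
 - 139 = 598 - 737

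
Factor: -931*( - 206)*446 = 2^2*7^2*19^1*103^1 * 223^1 = 85536556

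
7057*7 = 49399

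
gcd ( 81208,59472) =8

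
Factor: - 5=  - 5^1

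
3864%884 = 328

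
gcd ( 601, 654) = 1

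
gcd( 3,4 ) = 1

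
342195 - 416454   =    -  74259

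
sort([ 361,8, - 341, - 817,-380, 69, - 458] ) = [ - 817, - 458, - 380, - 341, 8,69,361]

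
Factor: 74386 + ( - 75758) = -1372 = - 2^2*7^3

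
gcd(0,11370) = 11370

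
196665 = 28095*7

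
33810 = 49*690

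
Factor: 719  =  719^1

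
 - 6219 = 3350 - 9569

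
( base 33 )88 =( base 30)92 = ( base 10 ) 272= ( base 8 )420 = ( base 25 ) AM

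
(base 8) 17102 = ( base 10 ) 7746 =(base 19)128D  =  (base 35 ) 6BB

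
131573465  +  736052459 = 867625924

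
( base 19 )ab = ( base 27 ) 7c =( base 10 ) 201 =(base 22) 93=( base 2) 11001001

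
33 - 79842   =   - 79809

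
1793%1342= 451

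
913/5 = 913/5 = 182.60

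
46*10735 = 493810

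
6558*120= 786960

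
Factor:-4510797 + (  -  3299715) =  - 7810512   =  -2^4 * 3^1*29^1 * 31^1*181^1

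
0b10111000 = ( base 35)59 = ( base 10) 184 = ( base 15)c4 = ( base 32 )5O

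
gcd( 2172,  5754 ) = 6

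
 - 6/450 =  - 1/75 = - 0.01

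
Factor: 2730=2^1*3^1*5^1 * 7^1*13^1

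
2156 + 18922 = 21078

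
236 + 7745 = 7981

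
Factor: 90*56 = 5040= 2^4*3^2*5^1 * 7^1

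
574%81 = 7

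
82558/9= 82558/9 = 9173.11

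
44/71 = 44/71 =0.62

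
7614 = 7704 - 90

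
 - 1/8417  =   - 1+8416/8417 = - 0.00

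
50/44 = 25/22 = 1.14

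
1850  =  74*25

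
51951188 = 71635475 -19684287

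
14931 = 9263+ 5668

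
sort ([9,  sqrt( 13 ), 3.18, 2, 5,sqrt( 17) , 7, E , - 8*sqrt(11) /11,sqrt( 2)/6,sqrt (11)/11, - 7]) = [ - 7,-8*sqrt(11 )/11, sqrt(2) /6,sqrt(11)/11,2, E, 3.18, sqrt( 13 ), sqrt( 17 ),5,7, 9]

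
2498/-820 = -1249/410 = -  3.05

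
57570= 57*1010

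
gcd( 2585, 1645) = 235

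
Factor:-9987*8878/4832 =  - 2^( - 4 )*3^1 * 23^1*151^ ( - 1) * 193^1*3329^1 =- 44332293/2416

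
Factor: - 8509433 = -8509433^1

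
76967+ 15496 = 92463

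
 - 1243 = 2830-4073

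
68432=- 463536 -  - 531968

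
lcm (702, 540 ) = 7020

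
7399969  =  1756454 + 5643515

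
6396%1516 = 332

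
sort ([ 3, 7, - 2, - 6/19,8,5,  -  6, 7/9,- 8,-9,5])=[ - 9, - 8, - 6, - 2, - 6/19, 7/9, 3, 5, 5,7,8 ]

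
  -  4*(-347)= 1388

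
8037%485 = 277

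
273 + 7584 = 7857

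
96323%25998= 18329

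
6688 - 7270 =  - 582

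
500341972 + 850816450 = 1351158422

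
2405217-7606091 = - 5200874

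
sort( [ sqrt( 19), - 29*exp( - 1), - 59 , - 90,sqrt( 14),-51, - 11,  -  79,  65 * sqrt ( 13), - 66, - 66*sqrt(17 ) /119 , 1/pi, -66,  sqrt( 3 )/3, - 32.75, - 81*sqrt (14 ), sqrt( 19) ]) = [  -  81*sqrt( 14 ), - 90,-79, -66, - 66,-59,- 51 , - 32.75,  -  11 , - 29* exp( - 1), - 66*sqrt( 17)/119, 1/pi,sqrt( 3)/3,sqrt( 14 ), sqrt(19 ), sqrt( 19 ),  65*  sqrt( 13) ] 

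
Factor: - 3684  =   - 2^2*3^1*307^1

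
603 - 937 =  - 334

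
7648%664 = 344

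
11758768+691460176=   703218944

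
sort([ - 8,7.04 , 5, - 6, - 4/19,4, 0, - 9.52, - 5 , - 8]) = [ - 9.52, - 8 , - 8, - 6 , - 5  , - 4/19, 0,  4, 5 , 7.04] 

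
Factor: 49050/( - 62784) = -25/32 = - 2^( - 5)* 5^2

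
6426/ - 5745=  - 2 + 1688/1915 = - 1.12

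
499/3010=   499/3010 = 0.17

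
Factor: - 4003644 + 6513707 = 71^1*  35353^1 = 2510063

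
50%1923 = 50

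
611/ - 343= -611/343 = - 1.78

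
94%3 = 1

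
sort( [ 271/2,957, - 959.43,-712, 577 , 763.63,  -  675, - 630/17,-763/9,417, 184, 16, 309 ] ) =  [-959.43, - 712,- 675, - 763/9,  -  630/17, 16, 271/2,184,309,417, 577,  763.63, 957 ] 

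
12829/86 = 12829/86 = 149.17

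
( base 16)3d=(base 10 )61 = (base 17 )3A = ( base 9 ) 67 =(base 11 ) 56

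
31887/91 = 350+37/91 = 350.41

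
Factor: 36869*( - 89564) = -3302135116=- 2^2*7^1 *23^1*229^1  *22391^1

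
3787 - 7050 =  - 3263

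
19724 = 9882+9842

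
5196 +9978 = 15174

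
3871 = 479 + 3392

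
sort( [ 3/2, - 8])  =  [ - 8,  3/2 ] 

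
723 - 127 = 596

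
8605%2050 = 405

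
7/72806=7/72806 = 0.00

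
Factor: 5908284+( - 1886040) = 4022244 = 2^2 * 3^3*37243^1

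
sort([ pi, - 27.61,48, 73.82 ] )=[ - 27.61 , pi, 48, 73.82] 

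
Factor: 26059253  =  11^1*23^1 * 103001^1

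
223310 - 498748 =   -  275438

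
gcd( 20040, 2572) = 4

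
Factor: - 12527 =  - 12527^1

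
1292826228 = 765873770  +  526952458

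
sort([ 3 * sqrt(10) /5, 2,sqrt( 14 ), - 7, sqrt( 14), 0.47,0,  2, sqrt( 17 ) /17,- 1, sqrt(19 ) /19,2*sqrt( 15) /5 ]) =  [ - 7, - 1, 0, sqrt(19) /19, sqrt(17)/17 , 0.47,  2*sqrt(15 ) /5, 3*sqrt( 10 )/5,  2, 2,sqrt( 14),sqrt( 14 )]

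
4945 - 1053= 3892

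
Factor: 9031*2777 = 25079087 = 11^1*821^1*2777^1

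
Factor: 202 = 2^1 *101^1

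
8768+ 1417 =10185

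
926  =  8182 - 7256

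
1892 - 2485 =-593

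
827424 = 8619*96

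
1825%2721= 1825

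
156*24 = 3744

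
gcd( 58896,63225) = 9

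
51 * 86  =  4386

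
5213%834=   209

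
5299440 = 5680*933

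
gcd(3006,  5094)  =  18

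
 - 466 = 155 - 621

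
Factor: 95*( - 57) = -3^1*5^1 * 19^2  =  -  5415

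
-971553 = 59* (-16467)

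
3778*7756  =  29302168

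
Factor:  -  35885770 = -2^1 * 5^1*53^1*67709^1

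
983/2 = 983/2 = 491.50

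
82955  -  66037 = 16918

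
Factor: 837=3^3 * 31^1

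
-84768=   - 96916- - 12148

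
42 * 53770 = 2258340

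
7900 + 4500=12400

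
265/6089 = 265/6089 = 0.04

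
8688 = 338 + 8350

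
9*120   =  1080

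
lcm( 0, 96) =0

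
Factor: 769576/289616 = 2^( - 1 )*19^1*23^( - 1)*61^1*83^1* 787^( - 1 ) = 96197/36202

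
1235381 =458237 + 777144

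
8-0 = 8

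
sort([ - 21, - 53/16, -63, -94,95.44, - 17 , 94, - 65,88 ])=[ -94, - 65,-63, - 21, - 17 , - 53/16, 88, 94, 95.44] 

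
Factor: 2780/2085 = 2^2* 3^ ( - 1 )  =  4/3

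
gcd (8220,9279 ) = 3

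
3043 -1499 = 1544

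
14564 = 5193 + 9371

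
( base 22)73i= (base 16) d90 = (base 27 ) 4kg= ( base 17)c04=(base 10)3472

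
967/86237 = 967/86237 = 0.01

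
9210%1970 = 1330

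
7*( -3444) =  - 24108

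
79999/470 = 170 + 99/470 = 170.21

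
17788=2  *8894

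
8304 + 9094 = 17398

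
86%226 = 86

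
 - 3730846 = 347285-4078131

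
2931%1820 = 1111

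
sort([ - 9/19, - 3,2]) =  [- 3, -9/19, 2]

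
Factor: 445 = 5^1*89^1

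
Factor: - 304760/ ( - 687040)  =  2^ (-3)*113^( - 1)*401^1 = 401/904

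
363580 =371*980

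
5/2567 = 5/2567 = 0.00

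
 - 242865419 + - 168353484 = -411218903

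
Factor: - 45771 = -3^1* 11^1*19^1 * 73^1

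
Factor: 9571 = 17^1*563^1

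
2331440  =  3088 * 755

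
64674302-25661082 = 39013220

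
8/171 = 8/171 = 0.05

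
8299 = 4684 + 3615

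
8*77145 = 617160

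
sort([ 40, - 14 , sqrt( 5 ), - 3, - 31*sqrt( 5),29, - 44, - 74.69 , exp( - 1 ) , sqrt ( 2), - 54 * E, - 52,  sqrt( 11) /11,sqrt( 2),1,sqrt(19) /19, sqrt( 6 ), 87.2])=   [- 54*E, - 74.69, - 31*sqrt(5),-52,-44,-14, - 3,  sqrt( 19)/19, sqrt(11)/11, exp( - 1 ),1,sqrt( 2),sqrt( 2), sqrt( 5 ) , sqrt (6 ), 29,40,87.2] 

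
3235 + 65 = 3300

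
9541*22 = 209902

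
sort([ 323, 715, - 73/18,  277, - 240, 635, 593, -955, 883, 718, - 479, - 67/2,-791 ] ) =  [ - 955, - 791, - 479, - 240 ,-67/2, - 73/18,277, 323,593, 635,715, 718, 883]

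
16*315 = 5040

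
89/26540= 89/26540 = 0.00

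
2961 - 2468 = 493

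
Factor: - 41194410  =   - 2^1*3^1*5^1 *1373147^1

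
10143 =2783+7360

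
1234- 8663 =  - 7429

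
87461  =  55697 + 31764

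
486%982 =486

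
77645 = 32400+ 45245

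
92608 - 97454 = - 4846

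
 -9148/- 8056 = 2287/2014= 1.14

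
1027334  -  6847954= -5820620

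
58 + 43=101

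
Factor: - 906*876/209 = -793656/209= -2^3*3^2*11^( - 1 )*19^( - 1) * 73^1*151^1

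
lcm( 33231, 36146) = 2060322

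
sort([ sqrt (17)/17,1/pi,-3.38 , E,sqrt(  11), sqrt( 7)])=[ - 3.38, sqrt( 17) /17, 1/pi, sqrt(7),E, sqrt(11)]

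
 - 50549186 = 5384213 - 55933399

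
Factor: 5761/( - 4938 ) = -7/6  =  - 2^(  -  1) *3^ ( - 1)*7^1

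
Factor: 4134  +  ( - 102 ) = 2^6 * 3^2 * 7^1 = 4032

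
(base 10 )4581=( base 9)6250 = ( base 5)121311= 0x11E5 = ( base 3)20021200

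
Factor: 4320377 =31^1*139367^1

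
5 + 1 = 6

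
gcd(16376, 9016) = 184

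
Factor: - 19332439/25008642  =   - 2^( - 1 )* 3^( - 3)*7^1*53^1*107^1*349^(-1)*487^1*1327^( - 1)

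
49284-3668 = 45616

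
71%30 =11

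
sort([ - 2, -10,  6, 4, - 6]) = [ - 10, -6, - 2, 4, 6 ] 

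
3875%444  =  323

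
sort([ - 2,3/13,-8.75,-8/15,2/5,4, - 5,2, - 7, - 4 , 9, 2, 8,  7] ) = [-8.75,- 7, - 5,-4, - 2,-8/15,3/13,  2/5,2 , 2, 4,7,8,9 ]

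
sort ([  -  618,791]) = [ - 618, 791]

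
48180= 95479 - 47299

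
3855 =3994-139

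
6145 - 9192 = -3047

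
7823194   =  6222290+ 1600904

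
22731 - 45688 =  - 22957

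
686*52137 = 35765982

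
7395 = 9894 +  - 2499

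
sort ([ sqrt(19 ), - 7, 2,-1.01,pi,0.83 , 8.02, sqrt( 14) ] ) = [ - 7, - 1.01, 0.83,  2, pi,sqrt(14) , sqrt(19),8.02 ] 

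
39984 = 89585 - 49601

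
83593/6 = 13932 + 1/6 = 13932.17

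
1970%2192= 1970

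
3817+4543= 8360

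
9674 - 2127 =7547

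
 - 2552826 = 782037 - 3334863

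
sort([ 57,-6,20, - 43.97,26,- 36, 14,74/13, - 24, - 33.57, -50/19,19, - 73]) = [ - 73,  -  43.97, - 36, - 33.57,  -  24, -6, - 50/19,74/13,14,19, 20, 26, 57 ] 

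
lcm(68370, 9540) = 410220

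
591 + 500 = 1091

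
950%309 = 23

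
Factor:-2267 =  - 2267^1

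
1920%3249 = 1920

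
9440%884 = 600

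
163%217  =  163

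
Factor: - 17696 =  - 2^5 * 7^1*79^1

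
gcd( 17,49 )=1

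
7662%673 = 259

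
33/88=3/8 = 0.38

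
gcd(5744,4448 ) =16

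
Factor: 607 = 607^1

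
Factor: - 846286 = - 2^1*7^1*60449^1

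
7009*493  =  3455437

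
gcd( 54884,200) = 4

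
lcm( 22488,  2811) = 22488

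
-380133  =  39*( - 9747) 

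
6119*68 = 416092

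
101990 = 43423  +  58567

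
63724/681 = 63724/681 = 93.57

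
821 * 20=16420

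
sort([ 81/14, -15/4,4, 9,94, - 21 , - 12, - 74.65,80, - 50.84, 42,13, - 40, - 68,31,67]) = [ - 74.65, - 68,-50.84, - 40, - 21, - 12, - 15/4, 4,  81/14, 9,13,  31,42 , 67, 80,  94 ] 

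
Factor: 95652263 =7^2*1952087^1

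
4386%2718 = 1668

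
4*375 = 1500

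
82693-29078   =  53615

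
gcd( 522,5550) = 6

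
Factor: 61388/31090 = 2^1*5^ ( - 1 )*103^1*149^1*3109^(-1 ) = 30694/15545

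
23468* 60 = 1408080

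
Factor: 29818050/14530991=2^1*3^1*5^2*19^( - 1)*137^1*1451^1*764789^( - 1) 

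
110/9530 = 11/953 = 0.01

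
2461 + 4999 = 7460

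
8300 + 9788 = 18088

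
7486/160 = 46 + 63/80  =  46.79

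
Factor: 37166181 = 3^1*13^1*952979^1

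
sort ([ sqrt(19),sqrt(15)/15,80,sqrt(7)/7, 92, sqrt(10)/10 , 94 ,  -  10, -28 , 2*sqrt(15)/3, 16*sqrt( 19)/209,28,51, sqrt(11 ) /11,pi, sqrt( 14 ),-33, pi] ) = [-33, - 28 ,-10,  sqrt( 15) /15,  sqrt(11)/11, sqrt( 10)/10,16 * sqrt( 19)/209,sqrt( 7)/7, 2*sqrt(15) /3, pi, pi, sqrt (14),sqrt( 19 ),  28  ,  51,80 , 92, 94]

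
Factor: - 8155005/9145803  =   - 2718335/3048601 = - 5^1*107^1*5081^1 * 3048601^( - 1 )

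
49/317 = 49/317 =0.15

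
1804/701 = 2 + 402/701 =2.57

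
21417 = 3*7139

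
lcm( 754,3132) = 40716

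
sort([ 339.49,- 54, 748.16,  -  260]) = [ - 260 , - 54,339.49,748.16]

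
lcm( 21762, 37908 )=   1175148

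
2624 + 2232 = 4856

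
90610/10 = 9061 = 9061.00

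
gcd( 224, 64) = 32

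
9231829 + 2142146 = 11373975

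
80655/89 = 80655/89=906.24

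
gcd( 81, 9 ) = 9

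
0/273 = 0 = 0.00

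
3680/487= 7 + 271/487 =7.56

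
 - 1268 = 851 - 2119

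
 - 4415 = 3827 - 8242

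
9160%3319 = 2522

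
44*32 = 1408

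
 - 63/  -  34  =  63/34= 1.85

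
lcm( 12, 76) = 228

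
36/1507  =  36/1507 = 0.02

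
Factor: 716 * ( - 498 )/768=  - 14857/32=- 2^( - 5 ) * 83^1* 179^1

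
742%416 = 326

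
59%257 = 59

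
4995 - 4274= 721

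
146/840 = 73/420  =  0.17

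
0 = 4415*0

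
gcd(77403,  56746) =1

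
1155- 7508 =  - 6353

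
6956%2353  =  2250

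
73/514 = 73/514  =  0.14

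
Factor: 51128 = 2^3*7^1*11^1*83^1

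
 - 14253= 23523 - 37776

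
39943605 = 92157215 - 52213610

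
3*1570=4710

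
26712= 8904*3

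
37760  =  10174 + 27586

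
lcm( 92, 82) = 3772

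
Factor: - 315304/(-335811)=2^3 * 3^(  -  1)*7^ ( - 1)*11^1*3583^1*15991^(-1)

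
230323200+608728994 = 839052194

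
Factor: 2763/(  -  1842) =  - 3/2 = -2^(-1)*3^1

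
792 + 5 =797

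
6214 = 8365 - 2151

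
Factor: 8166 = 2^1*3^1 * 1361^1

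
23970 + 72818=96788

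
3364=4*841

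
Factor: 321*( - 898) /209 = -288258/209  =  -2^1*3^1*11^(-1 )*19^( - 1)*107^1*449^1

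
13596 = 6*2266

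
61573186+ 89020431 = 150593617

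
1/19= 1/19 = 0.05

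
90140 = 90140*1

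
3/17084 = 3/17084 = 0.00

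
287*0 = 0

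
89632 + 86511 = 176143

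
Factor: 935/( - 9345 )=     -  3^(  -  1 )*7^(  -  1) * 11^1*17^1*89^( - 1 ) = - 187/1869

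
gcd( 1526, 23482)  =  2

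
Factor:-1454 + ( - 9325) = - 3^1*3593^1 = - 10779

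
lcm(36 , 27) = 108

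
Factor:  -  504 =- 2^3*3^2 *7^1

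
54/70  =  27/35 = 0.77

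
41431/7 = 41431/7 = 5918.71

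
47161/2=47161/2 = 23580.50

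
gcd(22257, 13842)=9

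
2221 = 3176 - 955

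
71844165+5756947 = 77601112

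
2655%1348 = 1307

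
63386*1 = 63386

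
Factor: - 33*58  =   - 2^1*3^1*  11^1*29^1  =  - 1914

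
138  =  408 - 270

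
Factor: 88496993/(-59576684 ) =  - 2^( - 2 )*13^1*683^1*9967^1*14894171^( - 1) 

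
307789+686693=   994482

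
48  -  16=32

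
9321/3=3107 = 3107.00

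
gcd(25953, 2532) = 633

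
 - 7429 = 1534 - 8963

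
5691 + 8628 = 14319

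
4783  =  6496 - 1713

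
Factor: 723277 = 61^1*71^1*167^1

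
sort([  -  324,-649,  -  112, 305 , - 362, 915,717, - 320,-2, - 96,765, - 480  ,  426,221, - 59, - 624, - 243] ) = [ - 649, - 624,-480, - 362,-324, - 320,  -  243,-112, - 96, - 59,  -  2,221,305, 426  ,  717, 765,915 ] 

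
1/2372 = 1/2372 = 0.00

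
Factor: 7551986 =2^1 * 13^1* 71^1 * 4091^1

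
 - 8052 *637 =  - 5129124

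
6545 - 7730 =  -1185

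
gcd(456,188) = 4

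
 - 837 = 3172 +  - 4009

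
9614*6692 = 64336888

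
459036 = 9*51004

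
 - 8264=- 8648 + 384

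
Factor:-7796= - 2^2*1949^1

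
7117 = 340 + 6777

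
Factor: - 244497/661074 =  - 2^( - 1 ) * 11^1*31^1 * 461^( - 1) = -  341/922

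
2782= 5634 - 2852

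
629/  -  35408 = - 629/35408 = -  0.02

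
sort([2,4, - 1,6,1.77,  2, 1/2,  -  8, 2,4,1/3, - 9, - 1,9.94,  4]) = [ - 9, - 8, - 1,-1,1/3,1/2,1.77, 2, 2, 2, 4,4, 4,6, 9.94 ]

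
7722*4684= 36169848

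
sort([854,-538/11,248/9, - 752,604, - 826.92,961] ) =[-826.92, - 752, - 538/11,  248/9,604,854,961 ] 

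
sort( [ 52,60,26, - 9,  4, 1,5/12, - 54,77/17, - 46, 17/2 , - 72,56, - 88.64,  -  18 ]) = [ - 88.64, - 72, - 54,  -  46 , - 18,-9, 5/12,1,4,77/17, 17/2, 26,52,56, 60 ] 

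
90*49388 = 4444920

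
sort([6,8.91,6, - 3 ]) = [ - 3,6, 6,8.91 ] 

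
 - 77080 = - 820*94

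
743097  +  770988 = 1514085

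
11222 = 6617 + 4605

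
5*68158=340790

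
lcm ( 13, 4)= 52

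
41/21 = 41/21 =1.95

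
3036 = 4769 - 1733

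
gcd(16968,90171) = 3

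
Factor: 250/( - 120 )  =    -  25/12 = - 2^( - 2)*3^( - 1 ) *5^2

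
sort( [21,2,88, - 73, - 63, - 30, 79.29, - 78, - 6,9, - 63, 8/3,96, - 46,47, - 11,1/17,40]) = [ - 78, - 73, - 63, - 63,- 46, - 30, - 11, - 6, 1/17,2, 8/3, 9, 21 , 40,47, 79.29,88,96]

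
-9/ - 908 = 9/908 =0.01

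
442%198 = 46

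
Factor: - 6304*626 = - 3946304 = -2^6*197^1 * 313^1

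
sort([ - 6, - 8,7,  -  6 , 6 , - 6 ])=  [ - 8,  -  6, - 6, - 6, 6, 7]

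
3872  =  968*4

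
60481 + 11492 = 71973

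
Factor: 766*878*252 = 2^4*3^2* 7^1*383^1*439^1 = 169482096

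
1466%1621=1466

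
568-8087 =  - 7519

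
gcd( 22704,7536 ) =48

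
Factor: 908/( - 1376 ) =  - 227/344 = -  2^(- 3 ) * 43^( - 1 )* 227^1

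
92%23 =0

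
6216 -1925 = 4291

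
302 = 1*302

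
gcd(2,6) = 2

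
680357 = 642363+37994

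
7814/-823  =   - 7814/823= -9.49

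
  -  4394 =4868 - 9262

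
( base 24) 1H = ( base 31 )1a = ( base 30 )1B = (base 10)41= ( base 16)29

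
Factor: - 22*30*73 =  - 48180 = -2^2*3^1*5^1*11^1*73^1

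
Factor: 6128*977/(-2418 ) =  - 2^3*3^ ( - 1) * 13^( -1)*31^ (  -  1 )*383^1*977^1 = - 2993528/1209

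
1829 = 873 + 956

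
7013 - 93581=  - 86568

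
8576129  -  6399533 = 2176596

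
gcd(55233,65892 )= 969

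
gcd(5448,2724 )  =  2724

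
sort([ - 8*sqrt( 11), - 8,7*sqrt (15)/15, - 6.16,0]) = [ - 8*sqrt(11), - 8, -6.16,0,7  *sqrt( 15)/15]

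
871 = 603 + 268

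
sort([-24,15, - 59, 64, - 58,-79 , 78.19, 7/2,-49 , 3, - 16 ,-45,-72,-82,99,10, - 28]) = [-82, - 79 ,- 72,- 59, - 58,-49,  -  45,  -  28,-24, - 16 , 3,7/2 , 10, 15, 64,  78.19,99] 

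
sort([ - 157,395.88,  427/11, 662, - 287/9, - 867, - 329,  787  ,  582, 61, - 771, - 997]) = [ - 997,-867, - 771, - 329, - 157,- 287/9,  427/11, 61, 395.88, 582,662, 787 ] 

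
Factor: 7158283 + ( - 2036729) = 5121554 = 2^1*59^1*43403^1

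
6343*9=57087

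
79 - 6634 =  - 6555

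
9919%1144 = 767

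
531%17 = 4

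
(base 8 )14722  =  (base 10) 6610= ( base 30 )7aa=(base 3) 100001211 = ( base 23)CB9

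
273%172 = 101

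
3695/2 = 3695/2 =1847.50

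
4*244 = 976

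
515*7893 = 4064895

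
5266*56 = 294896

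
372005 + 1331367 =1703372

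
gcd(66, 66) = 66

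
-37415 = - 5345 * 7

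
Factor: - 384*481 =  - 184704 = - 2^7*3^1*13^1*37^1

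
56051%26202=3647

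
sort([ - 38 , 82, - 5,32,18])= [-38, - 5, 18, 32, 82 ] 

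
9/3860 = 9/3860 = 0.00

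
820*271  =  222220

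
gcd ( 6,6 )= 6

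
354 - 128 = 226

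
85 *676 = 57460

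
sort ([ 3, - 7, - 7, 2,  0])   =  [-7,-7,0,2,3]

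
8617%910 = 427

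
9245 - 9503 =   -  258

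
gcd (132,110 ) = 22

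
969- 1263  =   - 294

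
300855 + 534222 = 835077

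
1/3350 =1/3350 =0.00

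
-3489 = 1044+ - 4533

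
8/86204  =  2/21551 = 0.00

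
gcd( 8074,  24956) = 734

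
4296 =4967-671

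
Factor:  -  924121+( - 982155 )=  - 2^2*43^1*11083^1 = - 1906276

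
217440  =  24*9060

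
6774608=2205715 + 4568893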